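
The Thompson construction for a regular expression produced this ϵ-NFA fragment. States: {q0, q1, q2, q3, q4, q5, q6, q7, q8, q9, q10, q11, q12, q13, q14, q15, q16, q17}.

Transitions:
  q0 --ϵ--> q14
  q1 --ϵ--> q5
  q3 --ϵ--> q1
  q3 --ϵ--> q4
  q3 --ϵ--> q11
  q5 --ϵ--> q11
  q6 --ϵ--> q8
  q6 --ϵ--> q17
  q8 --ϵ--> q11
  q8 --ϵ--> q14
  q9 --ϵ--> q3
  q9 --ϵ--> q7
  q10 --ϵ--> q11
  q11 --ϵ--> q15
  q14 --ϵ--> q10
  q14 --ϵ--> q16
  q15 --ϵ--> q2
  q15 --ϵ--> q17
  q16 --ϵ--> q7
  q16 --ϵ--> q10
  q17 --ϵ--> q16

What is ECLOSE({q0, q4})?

Start with {q0, q4}.
From q0 via ϵ: add q14.
From q14 via ϵ: add q10, q16.
From q10 via ϵ: add q11.
From q16 via ϵ: add q7.
From q11 via ϵ: add q15.
From q15 via ϵ: add q2, q17.
No new states can be added; the closed set is {q0, q2, q4, q7, q10, q11, q14, q15, q16, q17}.

{q0, q2, q4, q7, q10, q11, q14, q15, q16, q17}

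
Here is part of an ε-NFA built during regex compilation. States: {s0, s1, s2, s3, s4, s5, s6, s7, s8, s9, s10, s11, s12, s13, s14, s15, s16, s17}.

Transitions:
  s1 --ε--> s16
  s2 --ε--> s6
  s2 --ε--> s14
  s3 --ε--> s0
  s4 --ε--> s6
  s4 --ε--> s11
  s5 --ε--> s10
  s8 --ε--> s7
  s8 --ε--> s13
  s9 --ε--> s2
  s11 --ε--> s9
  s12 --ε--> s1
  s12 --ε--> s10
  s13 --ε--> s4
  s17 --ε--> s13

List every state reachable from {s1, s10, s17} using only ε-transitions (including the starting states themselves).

{s1, s2, s4, s6, s9, s10, s11, s13, s14, s16, s17}

Start with {s1, s10, s17}.
From s1 via ε: add s16.
From s17 via ε: add s13.
From s13 via ε: add s4.
From s4 via ε: add s6, s11.
From s11 via ε: add s9.
From s9 via ε: add s2.
From s2 via ε: add s14.
No new states can be added; the closed set is {s1, s2, s4, s6, s9, s10, s11, s13, s14, s16, s17}.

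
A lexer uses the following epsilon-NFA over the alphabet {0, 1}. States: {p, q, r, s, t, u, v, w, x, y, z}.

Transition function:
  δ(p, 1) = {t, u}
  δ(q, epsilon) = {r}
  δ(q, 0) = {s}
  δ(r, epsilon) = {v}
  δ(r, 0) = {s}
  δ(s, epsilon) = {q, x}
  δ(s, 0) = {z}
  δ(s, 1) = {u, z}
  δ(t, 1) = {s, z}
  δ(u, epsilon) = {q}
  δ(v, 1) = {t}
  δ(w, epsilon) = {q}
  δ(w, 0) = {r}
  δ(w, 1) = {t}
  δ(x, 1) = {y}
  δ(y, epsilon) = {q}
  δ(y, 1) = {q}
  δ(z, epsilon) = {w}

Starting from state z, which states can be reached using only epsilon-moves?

Start with {z}.
From z via epsilon: add w.
From w via epsilon: add q.
From q via epsilon: add r.
From r via epsilon: add v.
No new states can be added; the closed set is {q, r, v, w, z}.

{q, r, v, w, z}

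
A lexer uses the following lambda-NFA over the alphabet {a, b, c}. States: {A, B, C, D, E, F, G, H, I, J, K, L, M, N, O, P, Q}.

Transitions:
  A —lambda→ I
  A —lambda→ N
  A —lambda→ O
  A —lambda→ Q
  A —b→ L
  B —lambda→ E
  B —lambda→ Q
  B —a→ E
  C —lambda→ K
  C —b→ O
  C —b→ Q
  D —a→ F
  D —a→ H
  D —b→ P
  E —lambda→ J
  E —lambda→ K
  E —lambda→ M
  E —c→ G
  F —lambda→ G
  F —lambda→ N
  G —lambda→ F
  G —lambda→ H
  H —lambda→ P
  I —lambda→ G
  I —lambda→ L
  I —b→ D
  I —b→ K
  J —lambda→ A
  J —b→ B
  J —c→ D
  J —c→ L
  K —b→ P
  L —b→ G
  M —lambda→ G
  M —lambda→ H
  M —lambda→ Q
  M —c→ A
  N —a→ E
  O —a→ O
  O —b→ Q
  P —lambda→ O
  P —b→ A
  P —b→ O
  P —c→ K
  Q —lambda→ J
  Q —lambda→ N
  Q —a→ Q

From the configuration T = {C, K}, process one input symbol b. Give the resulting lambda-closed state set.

{A, F, G, H, I, J, L, N, O, P, Q}

C on b → {O, Q}.
K on b → {P}.
Union after reading b: {O, P, Q}.
Now take the lambda-closure:
From Q via lambda: add J, N.
From J via lambda: add A.
From A via lambda: add I.
From I via lambda: add G, L.
From G via lambda: add F, H.
No new states can be added; the closed set is {A, F, G, H, I, J, L, N, O, P, Q}.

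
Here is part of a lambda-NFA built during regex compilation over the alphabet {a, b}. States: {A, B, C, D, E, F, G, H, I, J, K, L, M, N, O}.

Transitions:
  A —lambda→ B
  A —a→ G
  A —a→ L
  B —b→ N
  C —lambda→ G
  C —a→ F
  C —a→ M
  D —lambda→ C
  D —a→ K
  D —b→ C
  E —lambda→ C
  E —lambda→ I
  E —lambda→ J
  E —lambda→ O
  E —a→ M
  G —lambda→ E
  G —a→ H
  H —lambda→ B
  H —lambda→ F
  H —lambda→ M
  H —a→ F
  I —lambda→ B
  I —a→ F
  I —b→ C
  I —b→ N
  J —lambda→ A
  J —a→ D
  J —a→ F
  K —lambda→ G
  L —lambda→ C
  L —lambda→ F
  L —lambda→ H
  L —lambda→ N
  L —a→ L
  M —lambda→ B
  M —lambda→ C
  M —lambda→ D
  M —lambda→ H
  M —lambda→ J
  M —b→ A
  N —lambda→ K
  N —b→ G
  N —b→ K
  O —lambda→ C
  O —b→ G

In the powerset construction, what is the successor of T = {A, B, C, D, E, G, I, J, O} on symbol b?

{A, B, C, E, G, I, J, K, N, O}

B on b → {N}.
D on b → {C}.
I on b → {C, N}.
O on b → {G}.
No b-transition from A, C, E, G, J.
Union after reading b: {C, G, N}.
Now take the lambda-closure:
From G via lambda: add E.
From N via lambda: add K.
From E via lambda: add I, J, O.
From I via lambda: add B.
From J via lambda: add A.
No new states can be added; the closed set is {A, B, C, E, G, I, J, K, N, O}.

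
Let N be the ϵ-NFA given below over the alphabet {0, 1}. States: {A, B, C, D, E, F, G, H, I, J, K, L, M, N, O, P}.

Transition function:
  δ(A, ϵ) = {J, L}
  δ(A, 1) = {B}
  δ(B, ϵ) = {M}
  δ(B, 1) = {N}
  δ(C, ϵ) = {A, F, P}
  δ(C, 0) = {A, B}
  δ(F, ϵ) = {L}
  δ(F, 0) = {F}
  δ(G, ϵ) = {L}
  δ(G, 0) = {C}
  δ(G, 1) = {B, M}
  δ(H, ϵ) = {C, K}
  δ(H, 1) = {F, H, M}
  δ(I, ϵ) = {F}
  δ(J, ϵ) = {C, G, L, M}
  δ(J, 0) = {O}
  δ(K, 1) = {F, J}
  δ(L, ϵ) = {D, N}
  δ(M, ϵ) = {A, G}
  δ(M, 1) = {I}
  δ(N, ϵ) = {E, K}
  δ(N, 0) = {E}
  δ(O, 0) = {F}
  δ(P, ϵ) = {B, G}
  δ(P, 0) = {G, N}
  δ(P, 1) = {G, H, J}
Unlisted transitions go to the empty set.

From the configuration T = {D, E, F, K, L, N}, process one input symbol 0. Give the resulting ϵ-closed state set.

F on 0 → {F}.
N on 0 → {E}.
No 0-transition from D, E, K, L.
Union after reading 0: {E, F}.
Now take the ϵ-closure:
From F via ϵ: add L.
From L via ϵ: add D, N.
From N via ϵ: add K.
No new states can be added; the closed set is {D, E, F, K, L, N}.

{D, E, F, K, L, N}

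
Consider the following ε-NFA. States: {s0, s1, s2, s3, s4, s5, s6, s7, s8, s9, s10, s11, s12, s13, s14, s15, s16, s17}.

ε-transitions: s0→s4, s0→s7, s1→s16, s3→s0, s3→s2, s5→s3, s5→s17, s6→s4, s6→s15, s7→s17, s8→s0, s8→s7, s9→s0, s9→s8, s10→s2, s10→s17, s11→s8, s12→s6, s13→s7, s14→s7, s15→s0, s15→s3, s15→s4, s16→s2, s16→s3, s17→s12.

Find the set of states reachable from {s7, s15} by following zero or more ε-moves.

{s0, s2, s3, s4, s6, s7, s12, s15, s17}

Start with {s7, s15}.
From s7 via ε: add s17.
From s15 via ε: add s0, s3, s4.
From s3 via ε: add s2.
From s17 via ε: add s12.
From s12 via ε: add s6.
No new states can be added; the closed set is {s0, s2, s3, s4, s6, s7, s12, s15, s17}.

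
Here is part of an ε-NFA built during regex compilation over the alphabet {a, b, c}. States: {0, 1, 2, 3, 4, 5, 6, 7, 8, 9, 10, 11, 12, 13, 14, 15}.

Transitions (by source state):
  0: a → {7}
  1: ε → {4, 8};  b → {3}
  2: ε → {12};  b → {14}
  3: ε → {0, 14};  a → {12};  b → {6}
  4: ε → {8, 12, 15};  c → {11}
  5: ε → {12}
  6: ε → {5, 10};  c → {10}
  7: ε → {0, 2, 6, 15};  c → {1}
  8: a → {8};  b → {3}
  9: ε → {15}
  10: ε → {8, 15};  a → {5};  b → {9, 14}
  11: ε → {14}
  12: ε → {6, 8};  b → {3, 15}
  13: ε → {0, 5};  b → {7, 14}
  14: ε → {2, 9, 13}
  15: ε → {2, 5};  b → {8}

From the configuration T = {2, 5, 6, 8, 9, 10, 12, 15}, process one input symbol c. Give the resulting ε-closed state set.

6 on c → {10}.
No c-transition from 2, 5, 8, 9, 10, 12, 15.
Union after reading c: {10}.
Now take the ε-closure:
From 10 via ε: add 8, 15.
From 15 via ε: add 2, 5.
From 2 via ε: add 12.
From 12 via ε: add 6.
No new states can be added; the closed set is {2, 5, 6, 8, 10, 12, 15}.

{2, 5, 6, 8, 10, 12, 15}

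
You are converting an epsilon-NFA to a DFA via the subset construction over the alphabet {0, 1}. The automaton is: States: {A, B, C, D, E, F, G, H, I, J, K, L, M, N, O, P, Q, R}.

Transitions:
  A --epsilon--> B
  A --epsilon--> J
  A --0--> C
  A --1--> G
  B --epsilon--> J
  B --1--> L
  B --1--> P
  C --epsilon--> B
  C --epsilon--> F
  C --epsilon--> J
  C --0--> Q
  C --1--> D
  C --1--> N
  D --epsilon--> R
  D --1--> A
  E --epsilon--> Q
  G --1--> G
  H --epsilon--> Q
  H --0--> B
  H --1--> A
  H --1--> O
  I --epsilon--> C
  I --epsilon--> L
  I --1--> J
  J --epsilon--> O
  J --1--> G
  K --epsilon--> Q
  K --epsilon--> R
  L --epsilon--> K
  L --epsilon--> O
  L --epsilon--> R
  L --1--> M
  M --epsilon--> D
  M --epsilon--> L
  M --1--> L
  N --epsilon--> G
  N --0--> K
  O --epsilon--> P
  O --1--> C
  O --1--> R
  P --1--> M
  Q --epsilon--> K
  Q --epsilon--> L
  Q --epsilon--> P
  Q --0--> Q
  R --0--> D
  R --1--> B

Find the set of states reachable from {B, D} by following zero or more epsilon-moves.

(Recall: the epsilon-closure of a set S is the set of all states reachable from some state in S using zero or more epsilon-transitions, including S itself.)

{B, D, J, O, P, R}

Start with {B, D}.
From B via epsilon: add J.
From D via epsilon: add R.
From J via epsilon: add O.
From O via epsilon: add P.
No new states can be added; the closed set is {B, D, J, O, P, R}.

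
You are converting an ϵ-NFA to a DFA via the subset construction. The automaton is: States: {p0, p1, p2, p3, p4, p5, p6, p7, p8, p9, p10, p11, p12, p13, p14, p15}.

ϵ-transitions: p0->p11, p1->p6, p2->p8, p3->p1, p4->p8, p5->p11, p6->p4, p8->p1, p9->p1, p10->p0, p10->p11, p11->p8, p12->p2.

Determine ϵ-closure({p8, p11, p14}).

Start with {p8, p11, p14}.
From p8 via ϵ: add p1.
From p1 via ϵ: add p6.
From p6 via ϵ: add p4.
No new states can be added; the closed set is {p1, p4, p6, p8, p11, p14}.

{p1, p4, p6, p8, p11, p14}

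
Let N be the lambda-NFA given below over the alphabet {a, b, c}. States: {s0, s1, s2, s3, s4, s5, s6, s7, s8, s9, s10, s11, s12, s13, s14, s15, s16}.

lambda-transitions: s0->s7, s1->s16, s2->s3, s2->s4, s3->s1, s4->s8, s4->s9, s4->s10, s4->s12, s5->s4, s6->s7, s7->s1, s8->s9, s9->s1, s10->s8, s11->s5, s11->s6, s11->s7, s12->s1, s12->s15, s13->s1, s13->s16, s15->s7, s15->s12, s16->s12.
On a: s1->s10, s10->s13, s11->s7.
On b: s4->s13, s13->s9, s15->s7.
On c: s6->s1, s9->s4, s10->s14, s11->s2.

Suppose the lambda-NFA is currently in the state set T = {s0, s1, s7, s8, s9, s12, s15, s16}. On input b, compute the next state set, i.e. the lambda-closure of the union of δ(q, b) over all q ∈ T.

s15 on b → {s7}.
No b-transition from s0, s1, s7, s8, s9, s12, s16.
Union after reading b: {s7}.
Now take the lambda-closure:
From s7 via lambda: add s1.
From s1 via lambda: add s16.
From s16 via lambda: add s12.
From s12 via lambda: add s15.
No new states can be added; the closed set is {s1, s7, s12, s15, s16}.

{s1, s7, s12, s15, s16}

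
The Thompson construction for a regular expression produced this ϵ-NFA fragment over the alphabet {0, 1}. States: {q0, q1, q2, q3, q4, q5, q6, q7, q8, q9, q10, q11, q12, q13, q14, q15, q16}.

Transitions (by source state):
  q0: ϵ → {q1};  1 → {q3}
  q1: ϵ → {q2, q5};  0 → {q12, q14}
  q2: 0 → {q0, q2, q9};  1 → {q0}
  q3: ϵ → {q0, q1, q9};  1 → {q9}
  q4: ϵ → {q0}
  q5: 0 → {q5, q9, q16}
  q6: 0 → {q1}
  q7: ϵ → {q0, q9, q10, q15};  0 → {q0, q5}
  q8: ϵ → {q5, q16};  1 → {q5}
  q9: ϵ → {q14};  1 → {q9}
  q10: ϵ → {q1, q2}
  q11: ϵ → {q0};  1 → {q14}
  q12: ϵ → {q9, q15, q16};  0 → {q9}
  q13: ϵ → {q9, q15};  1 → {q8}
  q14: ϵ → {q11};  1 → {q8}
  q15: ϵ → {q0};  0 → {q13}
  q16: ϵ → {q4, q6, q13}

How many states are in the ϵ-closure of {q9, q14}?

7

Start with {q9, q14}.
From q14 via ϵ: add q11.
From q11 via ϵ: add q0.
From q0 via ϵ: add q1.
From q1 via ϵ: add q2, q5.
ϵ-closure = {q0, q1, q2, q5, q9, q11, q14}, which has 7 states.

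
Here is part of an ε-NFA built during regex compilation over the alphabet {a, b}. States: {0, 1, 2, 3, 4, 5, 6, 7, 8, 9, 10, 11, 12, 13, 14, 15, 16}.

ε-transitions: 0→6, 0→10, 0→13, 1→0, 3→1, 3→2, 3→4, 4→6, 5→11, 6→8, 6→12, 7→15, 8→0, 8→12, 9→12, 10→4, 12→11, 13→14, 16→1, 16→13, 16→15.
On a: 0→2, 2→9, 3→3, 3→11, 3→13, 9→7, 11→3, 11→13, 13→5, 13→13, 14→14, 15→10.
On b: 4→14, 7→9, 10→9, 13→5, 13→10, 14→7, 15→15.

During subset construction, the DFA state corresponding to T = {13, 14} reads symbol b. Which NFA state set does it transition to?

13 on b → {5, 10}.
14 on b → {7}.
Union after reading b: {5, 7, 10}.
Now take the ε-closure:
From 5 via ε: add 11.
From 7 via ε: add 15.
From 10 via ε: add 4.
From 4 via ε: add 6.
From 6 via ε: add 8, 12.
From 8 via ε: add 0.
From 0 via ε: add 13.
From 13 via ε: add 14.
No new states can be added; the closed set is {0, 4, 5, 6, 7, 8, 10, 11, 12, 13, 14, 15}.

{0, 4, 5, 6, 7, 8, 10, 11, 12, 13, 14, 15}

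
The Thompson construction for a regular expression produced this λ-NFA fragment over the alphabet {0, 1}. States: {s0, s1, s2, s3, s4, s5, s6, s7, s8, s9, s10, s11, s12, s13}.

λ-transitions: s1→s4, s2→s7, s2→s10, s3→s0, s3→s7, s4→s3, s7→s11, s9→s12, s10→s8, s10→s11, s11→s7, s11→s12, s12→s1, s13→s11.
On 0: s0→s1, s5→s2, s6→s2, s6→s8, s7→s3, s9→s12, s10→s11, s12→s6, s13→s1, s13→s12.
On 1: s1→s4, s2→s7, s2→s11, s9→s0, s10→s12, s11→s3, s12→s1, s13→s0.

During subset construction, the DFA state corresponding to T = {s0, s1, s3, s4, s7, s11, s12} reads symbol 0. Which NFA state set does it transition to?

s0 on 0 → {s1}.
s7 on 0 → {s3}.
s12 on 0 → {s6}.
No 0-transition from s1, s3, s4, s11.
Union after reading 0: {s1, s3, s6}.
Now take the λ-closure:
From s1 via λ: add s4.
From s3 via λ: add s0, s7.
From s7 via λ: add s11.
From s11 via λ: add s12.
No new states can be added; the closed set is {s0, s1, s3, s4, s6, s7, s11, s12}.

{s0, s1, s3, s4, s6, s7, s11, s12}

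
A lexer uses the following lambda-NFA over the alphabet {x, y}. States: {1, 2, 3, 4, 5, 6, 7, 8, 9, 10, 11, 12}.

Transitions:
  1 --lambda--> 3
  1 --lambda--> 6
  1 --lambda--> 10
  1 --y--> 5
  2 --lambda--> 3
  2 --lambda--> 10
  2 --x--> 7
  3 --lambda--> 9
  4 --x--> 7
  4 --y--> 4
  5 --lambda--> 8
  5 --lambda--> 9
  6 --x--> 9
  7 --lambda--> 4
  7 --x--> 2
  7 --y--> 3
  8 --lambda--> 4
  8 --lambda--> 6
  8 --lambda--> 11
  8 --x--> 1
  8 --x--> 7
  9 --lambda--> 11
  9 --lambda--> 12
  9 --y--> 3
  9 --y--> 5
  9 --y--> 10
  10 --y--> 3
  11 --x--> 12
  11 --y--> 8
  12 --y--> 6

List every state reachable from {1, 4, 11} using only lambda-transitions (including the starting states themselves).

Start with {1, 4, 11}.
From 1 via lambda: add 3, 6, 10.
From 3 via lambda: add 9.
From 9 via lambda: add 12.
No new states can be added; the closed set is {1, 3, 4, 6, 9, 10, 11, 12}.

{1, 3, 4, 6, 9, 10, 11, 12}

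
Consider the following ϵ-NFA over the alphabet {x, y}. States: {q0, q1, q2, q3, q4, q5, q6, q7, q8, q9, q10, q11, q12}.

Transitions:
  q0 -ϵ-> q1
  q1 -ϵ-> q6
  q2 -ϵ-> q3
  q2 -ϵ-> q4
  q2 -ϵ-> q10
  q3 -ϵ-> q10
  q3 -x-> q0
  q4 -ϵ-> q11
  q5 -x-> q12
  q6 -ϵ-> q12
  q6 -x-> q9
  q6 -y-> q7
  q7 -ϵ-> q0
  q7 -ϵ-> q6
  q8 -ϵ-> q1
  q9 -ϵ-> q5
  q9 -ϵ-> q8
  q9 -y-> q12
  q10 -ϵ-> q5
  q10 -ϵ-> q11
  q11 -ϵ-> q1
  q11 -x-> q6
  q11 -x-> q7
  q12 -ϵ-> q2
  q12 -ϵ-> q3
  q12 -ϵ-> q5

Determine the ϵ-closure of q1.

Start with {q1}.
From q1 via ϵ: add q6.
From q6 via ϵ: add q12.
From q12 via ϵ: add q2, q3, q5.
From q2 via ϵ: add q4, q10.
From q4 via ϵ: add q11.
No new states can be added; the closed set is {q1, q2, q3, q4, q5, q6, q10, q11, q12}.

{q1, q2, q3, q4, q5, q6, q10, q11, q12}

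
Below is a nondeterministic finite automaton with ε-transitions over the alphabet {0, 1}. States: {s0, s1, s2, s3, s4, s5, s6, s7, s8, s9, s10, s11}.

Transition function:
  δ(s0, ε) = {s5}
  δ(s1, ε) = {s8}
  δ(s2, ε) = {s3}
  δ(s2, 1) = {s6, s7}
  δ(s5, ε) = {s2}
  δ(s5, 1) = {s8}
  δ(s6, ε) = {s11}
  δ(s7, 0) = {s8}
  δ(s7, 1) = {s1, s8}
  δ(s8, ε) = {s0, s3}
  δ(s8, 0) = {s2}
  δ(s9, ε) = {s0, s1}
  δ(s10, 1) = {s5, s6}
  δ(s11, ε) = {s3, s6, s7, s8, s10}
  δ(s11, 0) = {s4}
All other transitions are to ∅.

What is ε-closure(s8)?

{s0, s2, s3, s5, s8}

Start with {s8}.
From s8 via ε: add s0, s3.
From s0 via ε: add s5.
From s5 via ε: add s2.
No new states can be added; the closed set is {s0, s2, s3, s5, s8}.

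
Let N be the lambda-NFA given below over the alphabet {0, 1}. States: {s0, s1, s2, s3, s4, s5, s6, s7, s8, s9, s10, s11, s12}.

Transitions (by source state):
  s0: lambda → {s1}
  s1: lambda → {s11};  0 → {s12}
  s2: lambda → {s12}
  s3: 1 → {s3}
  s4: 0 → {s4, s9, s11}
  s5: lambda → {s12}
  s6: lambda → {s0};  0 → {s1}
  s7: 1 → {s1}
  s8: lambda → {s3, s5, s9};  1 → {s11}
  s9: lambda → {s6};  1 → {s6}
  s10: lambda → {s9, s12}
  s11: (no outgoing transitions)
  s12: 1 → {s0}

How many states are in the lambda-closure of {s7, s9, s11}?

6

Start with {s7, s9, s11}.
From s9 via lambda: add s6.
From s6 via lambda: add s0.
From s0 via lambda: add s1.
lambda-closure = {s0, s1, s6, s7, s9, s11}, which has 6 states.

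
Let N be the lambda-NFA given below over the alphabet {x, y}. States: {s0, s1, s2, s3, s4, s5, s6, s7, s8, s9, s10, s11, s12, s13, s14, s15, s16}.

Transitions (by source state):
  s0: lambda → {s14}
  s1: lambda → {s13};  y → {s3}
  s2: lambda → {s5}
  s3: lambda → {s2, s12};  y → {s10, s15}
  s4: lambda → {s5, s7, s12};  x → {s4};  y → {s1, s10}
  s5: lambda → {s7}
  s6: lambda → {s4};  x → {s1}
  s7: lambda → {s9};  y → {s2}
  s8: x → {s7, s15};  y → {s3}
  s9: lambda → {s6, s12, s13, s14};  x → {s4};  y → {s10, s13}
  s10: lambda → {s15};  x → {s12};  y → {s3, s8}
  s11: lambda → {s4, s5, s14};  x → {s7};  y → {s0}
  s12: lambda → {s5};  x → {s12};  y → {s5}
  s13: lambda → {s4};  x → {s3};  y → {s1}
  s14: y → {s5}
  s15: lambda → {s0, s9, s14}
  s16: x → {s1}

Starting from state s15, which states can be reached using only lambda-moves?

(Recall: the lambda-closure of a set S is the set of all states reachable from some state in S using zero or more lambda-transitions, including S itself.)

{s0, s4, s5, s6, s7, s9, s12, s13, s14, s15}

Start with {s15}.
From s15 via lambda: add s0, s9, s14.
From s9 via lambda: add s6, s12, s13.
From s6 via lambda: add s4.
From s12 via lambda: add s5.
From s4 via lambda: add s7.
No new states can be added; the closed set is {s0, s4, s5, s6, s7, s9, s12, s13, s14, s15}.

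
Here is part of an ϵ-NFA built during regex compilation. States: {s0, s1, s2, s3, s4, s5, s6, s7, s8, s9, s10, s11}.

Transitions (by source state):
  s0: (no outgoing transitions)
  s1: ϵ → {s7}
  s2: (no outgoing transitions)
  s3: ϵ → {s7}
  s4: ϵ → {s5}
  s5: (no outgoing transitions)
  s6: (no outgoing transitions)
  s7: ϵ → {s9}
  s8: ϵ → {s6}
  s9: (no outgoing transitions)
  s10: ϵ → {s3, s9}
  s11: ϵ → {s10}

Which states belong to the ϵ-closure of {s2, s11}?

{s2, s3, s7, s9, s10, s11}

Start with {s2, s11}.
From s11 via ϵ: add s10.
From s10 via ϵ: add s3, s9.
From s3 via ϵ: add s7.
No new states can be added; the closed set is {s2, s3, s7, s9, s10, s11}.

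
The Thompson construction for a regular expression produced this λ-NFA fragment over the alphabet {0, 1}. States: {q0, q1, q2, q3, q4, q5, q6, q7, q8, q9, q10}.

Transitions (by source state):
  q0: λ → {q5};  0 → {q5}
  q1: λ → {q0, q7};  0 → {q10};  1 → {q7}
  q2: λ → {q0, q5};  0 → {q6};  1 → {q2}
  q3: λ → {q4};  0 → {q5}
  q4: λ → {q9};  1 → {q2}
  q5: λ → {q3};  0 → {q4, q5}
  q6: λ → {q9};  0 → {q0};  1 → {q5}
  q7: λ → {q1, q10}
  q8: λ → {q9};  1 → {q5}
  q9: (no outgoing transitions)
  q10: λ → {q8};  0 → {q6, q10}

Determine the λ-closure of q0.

{q0, q3, q4, q5, q9}

Start with {q0}.
From q0 via λ: add q5.
From q5 via λ: add q3.
From q3 via λ: add q4.
From q4 via λ: add q9.
No new states can be added; the closed set is {q0, q3, q4, q5, q9}.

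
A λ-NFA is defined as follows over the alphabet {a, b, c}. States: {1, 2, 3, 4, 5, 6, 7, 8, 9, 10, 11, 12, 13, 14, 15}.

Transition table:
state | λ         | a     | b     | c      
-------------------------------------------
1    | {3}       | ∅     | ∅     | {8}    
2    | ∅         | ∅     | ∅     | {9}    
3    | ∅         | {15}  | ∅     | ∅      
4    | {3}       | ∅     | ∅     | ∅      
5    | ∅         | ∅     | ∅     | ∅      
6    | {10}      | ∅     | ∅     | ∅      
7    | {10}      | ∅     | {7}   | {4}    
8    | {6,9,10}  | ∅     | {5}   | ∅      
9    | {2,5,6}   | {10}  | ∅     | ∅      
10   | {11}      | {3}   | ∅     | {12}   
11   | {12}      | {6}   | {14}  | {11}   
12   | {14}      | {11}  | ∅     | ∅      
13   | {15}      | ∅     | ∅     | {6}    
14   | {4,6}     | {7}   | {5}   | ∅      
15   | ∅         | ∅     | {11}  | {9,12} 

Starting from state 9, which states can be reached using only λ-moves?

Start with {9}.
From 9 via λ: add 2, 5, 6.
From 6 via λ: add 10.
From 10 via λ: add 11.
From 11 via λ: add 12.
From 12 via λ: add 14.
From 14 via λ: add 4.
From 4 via λ: add 3.
No new states can be added; the closed set is {2, 3, 4, 5, 6, 9, 10, 11, 12, 14}.

{2, 3, 4, 5, 6, 9, 10, 11, 12, 14}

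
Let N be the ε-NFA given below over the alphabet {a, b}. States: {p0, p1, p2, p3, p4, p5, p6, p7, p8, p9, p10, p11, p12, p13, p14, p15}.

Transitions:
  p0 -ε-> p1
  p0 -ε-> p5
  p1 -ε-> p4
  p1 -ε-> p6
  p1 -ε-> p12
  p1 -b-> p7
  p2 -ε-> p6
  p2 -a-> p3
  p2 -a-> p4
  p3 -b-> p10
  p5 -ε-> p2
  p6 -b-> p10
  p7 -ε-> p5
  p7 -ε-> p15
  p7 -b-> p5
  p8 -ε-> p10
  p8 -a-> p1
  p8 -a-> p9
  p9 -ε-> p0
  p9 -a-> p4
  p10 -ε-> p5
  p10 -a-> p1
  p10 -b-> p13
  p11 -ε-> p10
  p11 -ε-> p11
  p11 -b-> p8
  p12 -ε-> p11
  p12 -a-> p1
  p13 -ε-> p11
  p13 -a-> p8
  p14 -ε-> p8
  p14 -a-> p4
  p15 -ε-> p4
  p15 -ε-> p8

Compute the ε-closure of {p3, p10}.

{p2, p3, p5, p6, p10}

Start with {p3, p10}.
From p10 via ε: add p5.
From p5 via ε: add p2.
From p2 via ε: add p6.
No new states can be added; the closed set is {p2, p3, p5, p6, p10}.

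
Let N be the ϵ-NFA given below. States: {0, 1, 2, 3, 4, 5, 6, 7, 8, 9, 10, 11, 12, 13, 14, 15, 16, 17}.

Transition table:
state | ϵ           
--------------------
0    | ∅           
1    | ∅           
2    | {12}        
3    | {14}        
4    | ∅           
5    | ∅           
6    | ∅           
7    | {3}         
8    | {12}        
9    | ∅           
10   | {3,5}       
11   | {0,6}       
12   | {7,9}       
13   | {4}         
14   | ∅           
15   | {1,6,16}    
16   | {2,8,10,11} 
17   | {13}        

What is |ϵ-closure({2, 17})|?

9

Start with {2, 17}.
From 2 via ϵ: add 12.
From 17 via ϵ: add 13.
From 12 via ϵ: add 7, 9.
From 13 via ϵ: add 4.
From 7 via ϵ: add 3.
From 3 via ϵ: add 14.
ϵ-closure = {2, 3, 4, 7, 9, 12, 13, 14, 17}, which has 9 states.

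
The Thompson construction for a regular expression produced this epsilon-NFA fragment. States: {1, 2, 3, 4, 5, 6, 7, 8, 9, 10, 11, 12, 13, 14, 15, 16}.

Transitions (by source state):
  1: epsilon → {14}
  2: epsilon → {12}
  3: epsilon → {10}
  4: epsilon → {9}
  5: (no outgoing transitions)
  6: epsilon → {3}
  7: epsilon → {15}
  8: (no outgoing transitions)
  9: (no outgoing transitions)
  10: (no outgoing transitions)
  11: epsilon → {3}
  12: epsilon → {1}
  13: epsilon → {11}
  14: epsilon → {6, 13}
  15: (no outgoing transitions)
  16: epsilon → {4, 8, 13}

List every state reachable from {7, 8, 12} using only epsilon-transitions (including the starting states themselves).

{1, 3, 6, 7, 8, 10, 11, 12, 13, 14, 15}

Start with {7, 8, 12}.
From 7 via epsilon: add 15.
From 12 via epsilon: add 1.
From 1 via epsilon: add 14.
From 14 via epsilon: add 6, 13.
From 6 via epsilon: add 3.
From 13 via epsilon: add 11.
From 3 via epsilon: add 10.
No new states can be added; the closed set is {1, 3, 6, 7, 8, 10, 11, 12, 13, 14, 15}.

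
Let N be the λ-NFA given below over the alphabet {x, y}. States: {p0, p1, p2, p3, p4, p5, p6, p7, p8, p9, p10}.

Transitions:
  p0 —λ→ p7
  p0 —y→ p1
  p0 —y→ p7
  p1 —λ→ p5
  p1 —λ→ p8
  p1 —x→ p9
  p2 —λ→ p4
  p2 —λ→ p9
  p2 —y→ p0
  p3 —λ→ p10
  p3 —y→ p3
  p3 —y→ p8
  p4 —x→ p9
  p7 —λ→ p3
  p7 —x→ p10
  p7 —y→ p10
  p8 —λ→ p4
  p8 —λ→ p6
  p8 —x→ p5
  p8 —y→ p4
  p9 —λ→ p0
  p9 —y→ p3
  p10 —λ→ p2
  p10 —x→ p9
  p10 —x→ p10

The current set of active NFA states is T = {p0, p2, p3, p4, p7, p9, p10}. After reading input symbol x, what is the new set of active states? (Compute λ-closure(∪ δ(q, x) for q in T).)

{p0, p2, p3, p4, p7, p9, p10}

p4 on x → {p9}.
p7 on x → {p10}.
p10 on x → {p9, p10}.
No x-transition from p0, p2, p3, p9.
Union after reading x: {p9, p10}.
Now take the λ-closure:
From p9 via λ: add p0.
From p10 via λ: add p2.
From p0 via λ: add p7.
From p2 via λ: add p4.
From p7 via λ: add p3.
No new states can be added; the closed set is {p0, p2, p3, p4, p7, p9, p10}.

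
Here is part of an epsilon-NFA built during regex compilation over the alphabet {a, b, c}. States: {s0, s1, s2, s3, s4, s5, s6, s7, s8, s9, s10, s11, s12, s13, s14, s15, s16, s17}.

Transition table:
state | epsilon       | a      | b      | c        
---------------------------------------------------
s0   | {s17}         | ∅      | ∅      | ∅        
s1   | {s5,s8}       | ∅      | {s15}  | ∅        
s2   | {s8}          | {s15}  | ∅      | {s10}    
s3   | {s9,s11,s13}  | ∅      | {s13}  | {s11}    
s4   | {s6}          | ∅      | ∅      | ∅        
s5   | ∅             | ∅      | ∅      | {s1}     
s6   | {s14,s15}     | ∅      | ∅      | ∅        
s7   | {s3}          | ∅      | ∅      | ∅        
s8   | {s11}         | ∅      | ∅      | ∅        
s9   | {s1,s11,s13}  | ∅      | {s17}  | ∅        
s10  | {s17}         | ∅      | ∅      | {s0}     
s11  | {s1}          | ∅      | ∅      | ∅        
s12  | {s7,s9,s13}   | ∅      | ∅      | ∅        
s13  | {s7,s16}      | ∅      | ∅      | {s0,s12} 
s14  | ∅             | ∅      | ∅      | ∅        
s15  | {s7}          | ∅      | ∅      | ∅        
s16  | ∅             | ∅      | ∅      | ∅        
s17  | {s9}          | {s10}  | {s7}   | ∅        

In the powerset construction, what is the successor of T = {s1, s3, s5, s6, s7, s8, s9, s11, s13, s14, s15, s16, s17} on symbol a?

{s1, s3, s5, s7, s8, s9, s10, s11, s13, s16, s17}

s17 on a → {s10}.
No a-transition from s1, s3, s5, s6, s7, s8, s9, s11, s13, s14, s15, s16.
Union after reading a: {s10}.
Now take the epsilon-closure:
From s10 via epsilon: add s17.
From s17 via epsilon: add s9.
From s9 via epsilon: add s1, s11, s13.
From s1 via epsilon: add s5, s8.
From s13 via epsilon: add s7, s16.
From s7 via epsilon: add s3.
No new states can be added; the closed set is {s1, s3, s5, s7, s8, s9, s10, s11, s13, s16, s17}.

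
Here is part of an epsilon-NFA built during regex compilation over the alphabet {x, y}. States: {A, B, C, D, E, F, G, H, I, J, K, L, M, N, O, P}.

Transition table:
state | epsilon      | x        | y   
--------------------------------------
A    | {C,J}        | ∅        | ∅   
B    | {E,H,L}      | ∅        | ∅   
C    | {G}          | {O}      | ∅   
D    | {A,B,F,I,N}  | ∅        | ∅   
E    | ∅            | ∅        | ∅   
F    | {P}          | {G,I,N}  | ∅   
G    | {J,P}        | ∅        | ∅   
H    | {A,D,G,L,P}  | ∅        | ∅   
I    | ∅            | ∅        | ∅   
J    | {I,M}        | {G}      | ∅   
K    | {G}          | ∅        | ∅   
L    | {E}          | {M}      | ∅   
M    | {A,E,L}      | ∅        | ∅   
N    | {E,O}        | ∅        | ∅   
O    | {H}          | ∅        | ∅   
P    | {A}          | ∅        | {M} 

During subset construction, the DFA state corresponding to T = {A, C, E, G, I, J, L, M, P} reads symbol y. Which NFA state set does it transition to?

{A, C, E, G, I, J, L, M, P}

P on y → {M}.
No y-transition from A, C, E, G, I, J, L, M.
Union after reading y: {M}.
Now take the epsilon-closure:
From M via epsilon: add A, E, L.
From A via epsilon: add C, J.
From C via epsilon: add G.
From J via epsilon: add I.
From G via epsilon: add P.
No new states can be added; the closed set is {A, C, E, G, I, J, L, M, P}.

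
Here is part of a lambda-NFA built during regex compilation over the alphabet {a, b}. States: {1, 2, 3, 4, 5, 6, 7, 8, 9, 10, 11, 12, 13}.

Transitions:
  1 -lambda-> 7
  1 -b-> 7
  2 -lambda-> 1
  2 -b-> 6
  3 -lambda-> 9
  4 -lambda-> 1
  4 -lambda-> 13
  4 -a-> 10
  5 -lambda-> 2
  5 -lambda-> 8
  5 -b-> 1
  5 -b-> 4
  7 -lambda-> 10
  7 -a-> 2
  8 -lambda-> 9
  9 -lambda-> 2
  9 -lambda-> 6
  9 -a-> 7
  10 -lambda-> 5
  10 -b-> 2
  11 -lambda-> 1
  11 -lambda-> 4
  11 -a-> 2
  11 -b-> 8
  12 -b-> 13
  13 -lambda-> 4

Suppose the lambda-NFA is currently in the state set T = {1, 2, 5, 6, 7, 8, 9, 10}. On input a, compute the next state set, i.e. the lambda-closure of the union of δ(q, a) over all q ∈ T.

{1, 2, 5, 6, 7, 8, 9, 10}

7 on a → {2}.
9 on a → {7}.
No a-transition from 1, 2, 5, 6, 8, 10.
Union after reading a: {2, 7}.
Now take the lambda-closure:
From 2 via lambda: add 1.
From 7 via lambda: add 10.
From 10 via lambda: add 5.
From 5 via lambda: add 8.
From 8 via lambda: add 9.
From 9 via lambda: add 6.
No new states can be added; the closed set is {1, 2, 5, 6, 7, 8, 9, 10}.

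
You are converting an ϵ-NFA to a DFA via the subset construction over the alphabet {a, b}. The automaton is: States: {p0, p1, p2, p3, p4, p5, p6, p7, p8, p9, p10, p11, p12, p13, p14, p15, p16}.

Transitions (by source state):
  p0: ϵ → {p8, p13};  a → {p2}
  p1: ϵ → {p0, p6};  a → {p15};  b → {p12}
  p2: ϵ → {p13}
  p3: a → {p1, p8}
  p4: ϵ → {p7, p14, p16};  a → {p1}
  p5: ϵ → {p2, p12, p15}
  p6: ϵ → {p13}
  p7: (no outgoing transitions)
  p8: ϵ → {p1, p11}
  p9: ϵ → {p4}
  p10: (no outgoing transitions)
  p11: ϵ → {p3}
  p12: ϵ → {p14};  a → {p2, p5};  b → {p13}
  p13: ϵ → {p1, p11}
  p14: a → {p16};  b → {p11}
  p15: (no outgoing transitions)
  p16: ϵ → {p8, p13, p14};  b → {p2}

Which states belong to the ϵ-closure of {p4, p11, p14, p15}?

{p0, p1, p3, p4, p6, p7, p8, p11, p13, p14, p15, p16}

Start with {p4, p11, p14, p15}.
From p4 via ϵ: add p7, p16.
From p11 via ϵ: add p3.
From p16 via ϵ: add p8, p13.
From p8 via ϵ: add p1.
From p1 via ϵ: add p0, p6.
No new states can be added; the closed set is {p0, p1, p3, p4, p6, p7, p8, p11, p13, p14, p15, p16}.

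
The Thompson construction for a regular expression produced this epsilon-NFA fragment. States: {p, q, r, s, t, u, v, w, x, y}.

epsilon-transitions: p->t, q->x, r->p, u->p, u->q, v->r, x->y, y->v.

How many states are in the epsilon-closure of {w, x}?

7

Start with {w, x}.
From x via epsilon: add y.
From y via epsilon: add v.
From v via epsilon: add r.
From r via epsilon: add p.
From p via epsilon: add t.
epsilon-closure = {p, r, t, v, w, x, y}, which has 7 states.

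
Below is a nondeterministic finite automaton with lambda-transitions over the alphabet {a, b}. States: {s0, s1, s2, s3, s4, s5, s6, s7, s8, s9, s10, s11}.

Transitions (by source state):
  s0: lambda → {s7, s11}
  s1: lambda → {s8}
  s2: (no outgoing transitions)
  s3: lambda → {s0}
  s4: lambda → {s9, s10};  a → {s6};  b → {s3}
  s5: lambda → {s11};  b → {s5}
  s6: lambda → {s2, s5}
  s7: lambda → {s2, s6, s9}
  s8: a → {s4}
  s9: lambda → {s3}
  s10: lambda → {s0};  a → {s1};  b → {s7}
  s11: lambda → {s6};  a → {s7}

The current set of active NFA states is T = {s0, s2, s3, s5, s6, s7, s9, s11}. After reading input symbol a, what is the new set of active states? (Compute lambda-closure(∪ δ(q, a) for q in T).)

{s0, s2, s3, s5, s6, s7, s9, s11}

s11 on a → {s7}.
No a-transition from s0, s2, s3, s5, s6, s7, s9.
Union after reading a: {s7}.
Now take the lambda-closure:
From s7 via lambda: add s2, s6, s9.
From s6 via lambda: add s5.
From s9 via lambda: add s3.
From s3 via lambda: add s0.
From s5 via lambda: add s11.
No new states can be added; the closed set is {s0, s2, s3, s5, s6, s7, s9, s11}.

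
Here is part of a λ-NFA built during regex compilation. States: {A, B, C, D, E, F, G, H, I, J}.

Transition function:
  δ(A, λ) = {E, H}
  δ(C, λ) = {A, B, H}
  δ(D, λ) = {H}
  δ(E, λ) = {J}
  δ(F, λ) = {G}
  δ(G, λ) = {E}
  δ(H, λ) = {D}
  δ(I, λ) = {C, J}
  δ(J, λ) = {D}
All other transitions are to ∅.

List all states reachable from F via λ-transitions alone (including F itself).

Start with {F}.
From F via λ: add G.
From G via λ: add E.
From E via λ: add J.
From J via λ: add D.
From D via λ: add H.
No new states can be added; the closed set is {D, E, F, G, H, J}.

{D, E, F, G, H, J}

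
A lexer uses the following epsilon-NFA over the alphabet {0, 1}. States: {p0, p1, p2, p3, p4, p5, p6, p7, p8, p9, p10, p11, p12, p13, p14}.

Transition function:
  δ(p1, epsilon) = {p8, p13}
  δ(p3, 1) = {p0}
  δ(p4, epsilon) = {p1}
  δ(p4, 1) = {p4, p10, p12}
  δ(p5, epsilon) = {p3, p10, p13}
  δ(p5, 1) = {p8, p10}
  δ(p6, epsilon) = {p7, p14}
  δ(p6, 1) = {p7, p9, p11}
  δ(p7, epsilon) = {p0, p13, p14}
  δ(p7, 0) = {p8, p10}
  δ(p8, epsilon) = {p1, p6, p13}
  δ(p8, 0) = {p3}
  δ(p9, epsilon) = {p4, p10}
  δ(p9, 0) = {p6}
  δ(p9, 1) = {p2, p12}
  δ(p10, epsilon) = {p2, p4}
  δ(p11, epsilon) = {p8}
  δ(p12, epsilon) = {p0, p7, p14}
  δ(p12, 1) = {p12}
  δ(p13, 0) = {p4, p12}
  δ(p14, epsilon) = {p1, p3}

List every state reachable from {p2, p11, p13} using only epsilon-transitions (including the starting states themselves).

Start with {p2, p11, p13}.
From p11 via epsilon: add p8.
From p8 via epsilon: add p1, p6.
From p6 via epsilon: add p7, p14.
From p7 via epsilon: add p0.
From p14 via epsilon: add p3.
No new states can be added; the closed set is {p0, p1, p2, p3, p6, p7, p8, p11, p13, p14}.

{p0, p1, p2, p3, p6, p7, p8, p11, p13, p14}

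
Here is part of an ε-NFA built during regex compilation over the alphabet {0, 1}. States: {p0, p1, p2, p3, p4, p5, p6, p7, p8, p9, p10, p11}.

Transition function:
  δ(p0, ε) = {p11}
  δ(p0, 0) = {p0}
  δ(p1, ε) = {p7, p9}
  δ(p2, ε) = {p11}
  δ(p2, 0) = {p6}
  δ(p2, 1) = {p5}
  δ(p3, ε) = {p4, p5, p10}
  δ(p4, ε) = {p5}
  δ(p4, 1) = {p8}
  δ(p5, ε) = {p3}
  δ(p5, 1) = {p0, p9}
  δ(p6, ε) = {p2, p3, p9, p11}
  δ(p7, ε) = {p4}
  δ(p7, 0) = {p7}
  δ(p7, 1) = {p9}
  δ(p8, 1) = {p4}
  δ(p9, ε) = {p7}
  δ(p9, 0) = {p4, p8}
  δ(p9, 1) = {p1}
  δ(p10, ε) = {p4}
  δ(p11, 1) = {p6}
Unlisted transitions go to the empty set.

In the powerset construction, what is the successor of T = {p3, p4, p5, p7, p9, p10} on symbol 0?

{p3, p4, p5, p7, p8, p10}

p7 on 0 → {p7}.
p9 on 0 → {p4, p8}.
No 0-transition from p3, p4, p5, p10.
Union after reading 0: {p4, p7, p8}.
Now take the ε-closure:
From p4 via ε: add p5.
From p5 via ε: add p3.
From p3 via ε: add p10.
No new states can be added; the closed set is {p3, p4, p5, p7, p8, p10}.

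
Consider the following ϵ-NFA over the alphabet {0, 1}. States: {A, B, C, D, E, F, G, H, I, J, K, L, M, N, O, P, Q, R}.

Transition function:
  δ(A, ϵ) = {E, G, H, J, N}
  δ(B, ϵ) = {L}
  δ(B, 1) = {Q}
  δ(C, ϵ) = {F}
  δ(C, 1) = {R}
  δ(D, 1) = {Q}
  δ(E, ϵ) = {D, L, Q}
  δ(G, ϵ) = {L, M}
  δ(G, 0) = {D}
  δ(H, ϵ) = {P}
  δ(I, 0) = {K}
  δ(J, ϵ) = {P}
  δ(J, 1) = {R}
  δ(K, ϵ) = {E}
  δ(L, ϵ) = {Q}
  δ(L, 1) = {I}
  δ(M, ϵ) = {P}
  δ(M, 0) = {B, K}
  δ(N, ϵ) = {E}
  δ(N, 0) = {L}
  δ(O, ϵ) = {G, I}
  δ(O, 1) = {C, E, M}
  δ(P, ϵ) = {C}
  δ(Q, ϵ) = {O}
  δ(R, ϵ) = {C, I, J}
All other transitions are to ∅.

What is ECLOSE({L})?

Start with {L}.
From L via ϵ: add Q.
From Q via ϵ: add O.
From O via ϵ: add G, I.
From G via ϵ: add M.
From M via ϵ: add P.
From P via ϵ: add C.
From C via ϵ: add F.
No new states can be added; the closed set is {C, F, G, I, L, M, O, P, Q}.

{C, F, G, I, L, M, O, P, Q}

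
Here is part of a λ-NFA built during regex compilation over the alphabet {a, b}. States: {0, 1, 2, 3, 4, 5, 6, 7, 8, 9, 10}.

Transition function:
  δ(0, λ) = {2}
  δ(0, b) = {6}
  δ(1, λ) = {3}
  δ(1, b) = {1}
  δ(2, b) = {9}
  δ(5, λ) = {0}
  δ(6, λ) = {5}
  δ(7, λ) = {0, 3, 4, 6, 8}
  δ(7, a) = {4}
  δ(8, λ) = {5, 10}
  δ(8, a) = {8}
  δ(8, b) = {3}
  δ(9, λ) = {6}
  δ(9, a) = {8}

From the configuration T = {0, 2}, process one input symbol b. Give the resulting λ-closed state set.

0 on b → {6}.
2 on b → {9}.
Union after reading b: {6, 9}.
Now take the λ-closure:
From 6 via λ: add 5.
From 5 via λ: add 0.
From 0 via λ: add 2.
No new states can be added; the closed set is {0, 2, 5, 6, 9}.

{0, 2, 5, 6, 9}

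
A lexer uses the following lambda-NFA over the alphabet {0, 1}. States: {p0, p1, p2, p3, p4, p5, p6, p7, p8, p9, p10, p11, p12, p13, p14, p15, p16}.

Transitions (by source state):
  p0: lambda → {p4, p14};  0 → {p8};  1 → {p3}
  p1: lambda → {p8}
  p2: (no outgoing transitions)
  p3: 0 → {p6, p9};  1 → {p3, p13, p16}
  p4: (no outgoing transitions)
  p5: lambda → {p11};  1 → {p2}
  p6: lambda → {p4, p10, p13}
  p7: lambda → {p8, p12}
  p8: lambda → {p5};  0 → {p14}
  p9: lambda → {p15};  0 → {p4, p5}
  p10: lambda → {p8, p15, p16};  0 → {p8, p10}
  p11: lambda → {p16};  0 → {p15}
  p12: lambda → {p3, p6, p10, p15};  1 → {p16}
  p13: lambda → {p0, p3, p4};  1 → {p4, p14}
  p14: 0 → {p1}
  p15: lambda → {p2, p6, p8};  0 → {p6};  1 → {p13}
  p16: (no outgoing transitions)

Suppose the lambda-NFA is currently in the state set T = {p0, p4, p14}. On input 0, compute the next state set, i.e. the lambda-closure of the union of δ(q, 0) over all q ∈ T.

p0 on 0 → {p8}.
p14 on 0 → {p1}.
No 0-transition from p4.
Union after reading 0: {p1, p8}.
Now take the lambda-closure:
From p8 via lambda: add p5.
From p5 via lambda: add p11.
From p11 via lambda: add p16.
No new states can be added; the closed set is {p1, p5, p8, p11, p16}.

{p1, p5, p8, p11, p16}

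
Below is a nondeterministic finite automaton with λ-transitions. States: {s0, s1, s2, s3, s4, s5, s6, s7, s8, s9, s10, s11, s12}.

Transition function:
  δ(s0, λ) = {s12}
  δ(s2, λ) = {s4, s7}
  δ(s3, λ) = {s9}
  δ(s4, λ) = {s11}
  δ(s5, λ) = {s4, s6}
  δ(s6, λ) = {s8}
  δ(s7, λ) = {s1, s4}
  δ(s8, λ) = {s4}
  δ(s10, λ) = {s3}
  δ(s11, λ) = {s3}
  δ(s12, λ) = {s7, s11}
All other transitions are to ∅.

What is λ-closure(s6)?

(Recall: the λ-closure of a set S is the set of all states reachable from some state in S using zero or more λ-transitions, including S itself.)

{s3, s4, s6, s8, s9, s11}

Start with {s6}.
From s6 via λ: add s8.
From s8 via λ: add s4.
From s4 via λ: add s11.
From s11 via λ: add s3.
From s3 via λ: add s9.
No new states can be added; the closed set is {s3, s4, s6, s8, s9, s11}.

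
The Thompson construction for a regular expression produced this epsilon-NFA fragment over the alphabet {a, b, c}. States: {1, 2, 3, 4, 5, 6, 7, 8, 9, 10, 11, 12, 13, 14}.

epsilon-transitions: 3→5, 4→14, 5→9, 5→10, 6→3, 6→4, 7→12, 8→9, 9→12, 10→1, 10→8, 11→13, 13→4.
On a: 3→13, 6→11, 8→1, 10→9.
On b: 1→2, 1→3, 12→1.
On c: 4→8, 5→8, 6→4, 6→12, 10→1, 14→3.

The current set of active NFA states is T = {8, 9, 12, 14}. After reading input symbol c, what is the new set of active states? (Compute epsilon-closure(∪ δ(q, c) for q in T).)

{1, 3, 5, 8, 9, 10, 12}

14 on c → {3}.
No c-transition from 8, 9, 12.
Union after reading c: {3}.
Now take the epsilon-closure:
From 3 via epsilon: add 5.
From 5 via epsilon: add 9, 10.
From 9 via epsilon: add 12.
From 10 via epsilon: add 1, 8.
No new states can be added; the closed set is {1, 3, 5, 8, 9, 10, 12}.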